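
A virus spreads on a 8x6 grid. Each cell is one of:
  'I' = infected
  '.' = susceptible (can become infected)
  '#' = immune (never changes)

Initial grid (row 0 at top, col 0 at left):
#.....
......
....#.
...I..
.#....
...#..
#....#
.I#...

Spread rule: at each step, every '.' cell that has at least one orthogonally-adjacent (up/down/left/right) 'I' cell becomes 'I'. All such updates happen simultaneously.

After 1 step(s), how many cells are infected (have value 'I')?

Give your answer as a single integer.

Answer: 8

Derivation:
Step 0 (initial): 2 infected
Step 1: +6 new -> 8 infected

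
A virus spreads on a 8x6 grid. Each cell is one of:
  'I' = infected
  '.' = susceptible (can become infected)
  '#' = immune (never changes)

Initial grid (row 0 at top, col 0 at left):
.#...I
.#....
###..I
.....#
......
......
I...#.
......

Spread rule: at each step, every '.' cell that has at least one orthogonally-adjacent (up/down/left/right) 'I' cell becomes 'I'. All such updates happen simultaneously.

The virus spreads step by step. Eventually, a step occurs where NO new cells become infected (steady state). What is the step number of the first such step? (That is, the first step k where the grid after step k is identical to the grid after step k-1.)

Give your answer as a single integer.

Step 0 (initial): 3 infected
Step 1: +6 new -> 9 infected
Step 2: +8 new -> 17 infected
Step 3: +9 new -> 26 infected
Step 4: +9 new -> 35 infected
Step 5: +2 new -> 37 infected
Step 6: +2 new -> 39 infected
Step 7: +0 new -> 39 infected

Answer: 7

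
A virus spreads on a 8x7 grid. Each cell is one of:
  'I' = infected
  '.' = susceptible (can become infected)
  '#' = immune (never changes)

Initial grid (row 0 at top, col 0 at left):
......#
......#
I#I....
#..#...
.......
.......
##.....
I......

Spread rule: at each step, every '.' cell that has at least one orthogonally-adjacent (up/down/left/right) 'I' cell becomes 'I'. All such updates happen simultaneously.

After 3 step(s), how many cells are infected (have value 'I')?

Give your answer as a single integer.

Answer: 26

Derivation:
Step 0 (initial): 3 infected
Step 1: +5 new -> 8 infected
Step 2: +8 new -> 16 infected
Step 3: +10 new -> 26 infected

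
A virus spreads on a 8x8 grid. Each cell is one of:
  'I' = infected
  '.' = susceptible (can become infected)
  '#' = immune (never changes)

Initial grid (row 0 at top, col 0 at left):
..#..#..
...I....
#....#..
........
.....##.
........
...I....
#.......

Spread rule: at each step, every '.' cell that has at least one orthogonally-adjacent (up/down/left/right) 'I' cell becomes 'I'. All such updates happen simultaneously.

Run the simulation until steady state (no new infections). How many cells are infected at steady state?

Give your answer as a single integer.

Step 0 (initial): 2 infected
Step 1: +8 new -> 10 infected
Step 2: +13 new -> 23 infected
Step 3: +14 new -> 37 infected
Step 4: +11 new -> 48 infected
Step 5: +7 new -> 55 infected
Step 6: +2 new -> 57 infected
Step 7: +0 new -> 57 infected

Answer: 57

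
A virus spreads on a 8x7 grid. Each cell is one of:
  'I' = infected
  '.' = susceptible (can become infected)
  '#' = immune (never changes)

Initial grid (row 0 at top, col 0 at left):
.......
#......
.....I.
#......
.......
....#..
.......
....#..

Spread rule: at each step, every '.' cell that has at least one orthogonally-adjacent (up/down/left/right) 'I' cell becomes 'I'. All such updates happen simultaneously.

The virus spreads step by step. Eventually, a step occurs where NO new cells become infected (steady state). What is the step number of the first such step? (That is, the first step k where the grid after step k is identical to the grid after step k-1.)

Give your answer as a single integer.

Answer: 11

Derivation:
Step 0 (initial): 1 infected
Step 1: +4 new -> 5 infected
Step 2: +7 new -> 12 infected
Step 3: +8 new -> 20 infected
Step 4: +7 new -> 27 infected
Step 5: +9 new -> 36 infected
Step 6: +5 new -> 41 infected
Step 7: +5 new -> 46 infected
Step 8: +3 new -> 49 infected
Step 9: +2 new -> 51 infected
Step 10: +1 new -> 52 infected
Step 11: +0 new -> 52 infected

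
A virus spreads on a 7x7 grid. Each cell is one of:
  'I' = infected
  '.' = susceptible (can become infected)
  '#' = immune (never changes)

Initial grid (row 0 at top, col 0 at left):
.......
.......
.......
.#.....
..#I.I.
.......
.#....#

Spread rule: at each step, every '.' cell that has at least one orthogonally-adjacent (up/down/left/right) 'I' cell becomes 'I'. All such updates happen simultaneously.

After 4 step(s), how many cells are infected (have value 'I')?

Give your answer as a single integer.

Step 0 (initial): 2 infected
Step 1: +6 new -> 8 infected
Step 2: +10 new -> 18 infected
Step 3: +8 new -> 26 infected
Step 4: +8 new -> 34 infected

Answer: 34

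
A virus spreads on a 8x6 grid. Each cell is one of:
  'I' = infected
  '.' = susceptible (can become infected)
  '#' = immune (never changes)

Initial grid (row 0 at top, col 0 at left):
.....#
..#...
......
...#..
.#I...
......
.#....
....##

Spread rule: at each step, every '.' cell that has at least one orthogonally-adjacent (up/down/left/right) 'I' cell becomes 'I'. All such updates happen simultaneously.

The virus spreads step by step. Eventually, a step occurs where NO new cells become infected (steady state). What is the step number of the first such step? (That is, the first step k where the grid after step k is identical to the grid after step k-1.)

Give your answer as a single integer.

Step 0 (initial): 1 infected
Step 1: +3 new -> 4 infected
Step 2: +6 new -> 10 infected
Step 3: +9 new -> 19 infected
Step 4: +11 new -> 30 infected
Step 5: +7 new -> 37 infected
Step 6: +4 new -> 41 infected
Step 7: +0 new -> 41 infected

Answer: 7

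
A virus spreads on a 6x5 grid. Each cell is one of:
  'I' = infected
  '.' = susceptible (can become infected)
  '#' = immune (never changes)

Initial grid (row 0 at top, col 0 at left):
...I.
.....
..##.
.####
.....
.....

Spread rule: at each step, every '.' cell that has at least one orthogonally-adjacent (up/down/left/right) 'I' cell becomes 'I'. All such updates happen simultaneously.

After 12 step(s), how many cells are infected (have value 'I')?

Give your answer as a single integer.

Answer: 24

Derivation:
Step 0 (initial): 1 infected
Step 1: +3 new -> 4 infected
Step 2: +3 new -> 7 infected
Step 3: +3 new -> 10 infected
Step 4: +2 new -> 12 infected
Step 5: +1 new -> 13 infected
Step 6: +1 new -> 14 infected
Step 7: +1 new -> 15 infected
Step 8: +2 new -> 17 infected
Step 9: +2 new -> 19 infected
Step 10: +2 new -> 21 infected
Step 11: +2 new -> 23 infected
Step 12: +1 new -> 24 infected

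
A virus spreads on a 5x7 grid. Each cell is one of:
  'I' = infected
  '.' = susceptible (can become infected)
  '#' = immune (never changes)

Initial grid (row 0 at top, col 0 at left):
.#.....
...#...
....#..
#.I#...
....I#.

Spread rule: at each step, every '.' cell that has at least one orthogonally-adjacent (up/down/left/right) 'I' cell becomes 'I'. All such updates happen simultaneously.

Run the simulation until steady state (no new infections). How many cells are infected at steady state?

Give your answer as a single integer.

Answer: 29

Derivation:
Step 0 (initial): 2 infected
Step 1: +5 new -> 7 infected
Step 2: +5 new -> 12 infected
Step 3: +6 new -> 18 infected
Step 4: +5 new -> 23 infected
Step 5: +5 new -> 28 infected
Step 6: +1 new -> 29 infected
Step 7: +0 new -> 29 infected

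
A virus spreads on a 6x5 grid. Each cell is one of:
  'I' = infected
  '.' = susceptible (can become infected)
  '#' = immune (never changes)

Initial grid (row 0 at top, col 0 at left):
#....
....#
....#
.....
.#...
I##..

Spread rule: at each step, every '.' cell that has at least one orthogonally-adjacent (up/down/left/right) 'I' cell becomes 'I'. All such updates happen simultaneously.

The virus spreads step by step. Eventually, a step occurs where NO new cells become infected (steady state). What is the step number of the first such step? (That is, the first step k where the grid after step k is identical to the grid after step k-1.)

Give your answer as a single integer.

Answer: 10

Derivation:
Step 0 (initial): 1 infected
Step 1: +1 new -> 2 infected
Step 2: +1 new -> 3 infected
Step 3: +2 new -> 5 infected
Step 4: +3 new -> 8 infected
Step 5: +4 new -> 12 infected
Step 6: +5 new -> 17 infected
Step 7: +4 new -> 21 infected
Step 8: +2 new -> 23 infected
Step 9: +1 new -> 24 infected
Step 10: +0 new -> 24 infected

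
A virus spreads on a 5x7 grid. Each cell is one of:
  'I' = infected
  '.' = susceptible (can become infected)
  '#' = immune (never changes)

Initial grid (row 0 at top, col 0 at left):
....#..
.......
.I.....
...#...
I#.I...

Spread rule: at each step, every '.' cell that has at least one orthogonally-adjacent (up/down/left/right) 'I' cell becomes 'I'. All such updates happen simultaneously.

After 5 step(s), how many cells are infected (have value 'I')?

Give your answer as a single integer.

Answer: 29

Derivation:
Step 0 (initial): 3 infected
Step 1: +7 new -> 10 infected
Step 2: +7 new -> 17 infected
Step 3: +6 new -> 23 infected
Step 4: +4 new -> 27 infected
Step 5: +2 new -> 29 infected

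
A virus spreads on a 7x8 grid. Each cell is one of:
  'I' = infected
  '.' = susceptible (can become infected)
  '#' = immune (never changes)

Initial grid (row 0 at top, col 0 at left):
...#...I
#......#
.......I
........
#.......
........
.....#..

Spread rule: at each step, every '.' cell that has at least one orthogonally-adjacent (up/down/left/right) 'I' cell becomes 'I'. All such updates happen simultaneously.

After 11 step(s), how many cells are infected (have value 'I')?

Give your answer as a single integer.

Step 0 (initial): 2 infected
Step 1: +3 new -> 5 infected
Step 2: +5 new -> 10 infected
Step 3: +6 new -> 16 infected
Step 4: +6 new -> 22 infected
Step 5: +6 new -> 28 infected
Step 6: +5 new -> 33 infected
Step 7: +7 new -> 40 infected
Step 8: +5 new -> 45 infected
Step 9: +3 new -> 48 infected
Step 10: +2 new -> 50 infected
Step 11: +1 new -> 51 infected

Answer: 51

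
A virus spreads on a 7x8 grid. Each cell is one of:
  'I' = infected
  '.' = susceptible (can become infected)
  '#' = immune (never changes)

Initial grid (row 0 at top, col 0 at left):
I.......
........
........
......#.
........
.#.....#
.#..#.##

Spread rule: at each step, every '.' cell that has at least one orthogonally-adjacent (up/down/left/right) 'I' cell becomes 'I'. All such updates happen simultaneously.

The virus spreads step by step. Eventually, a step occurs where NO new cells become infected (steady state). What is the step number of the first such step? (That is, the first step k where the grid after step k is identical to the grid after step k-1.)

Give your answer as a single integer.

Step 0 (initial): 1 infected
Step 1: +2 new -> 3 infected
Step 2: +3 new -> 6 infected
Step 3: +4 new -> 10 infected
Step 4: +5 new -> 15 infected
Step 5: +6 new -> 21 infected
Step 6: +6 new -> 27 infected
Step 7: +6 new -> 33 infected
Step 8: +6 new -> 39 infected
Step 9: +4 new -> 43 infected
Step 10: +3 new -> 46 infected
Step 11: +3 new -> 49 infected
Step 12: +0 new -> 49 infected

Answer: 12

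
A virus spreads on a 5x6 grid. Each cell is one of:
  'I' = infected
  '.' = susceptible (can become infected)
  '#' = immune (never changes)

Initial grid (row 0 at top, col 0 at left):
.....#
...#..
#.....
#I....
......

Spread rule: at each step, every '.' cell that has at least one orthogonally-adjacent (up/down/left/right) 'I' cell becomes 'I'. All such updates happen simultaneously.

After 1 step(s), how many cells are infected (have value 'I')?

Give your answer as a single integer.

Answer: 4

Derivation:
Step 0 (initial): 1 infected
Step 1: +3 new -> 4 infected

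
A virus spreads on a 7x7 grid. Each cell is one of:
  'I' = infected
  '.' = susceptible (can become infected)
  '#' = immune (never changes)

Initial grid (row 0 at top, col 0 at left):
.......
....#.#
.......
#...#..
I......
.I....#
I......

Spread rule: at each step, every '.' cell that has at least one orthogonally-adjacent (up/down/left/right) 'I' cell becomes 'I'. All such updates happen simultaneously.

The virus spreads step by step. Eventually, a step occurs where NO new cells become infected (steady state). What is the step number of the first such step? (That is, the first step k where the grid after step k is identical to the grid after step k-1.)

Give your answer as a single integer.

Step 0 (initial): 3 infected
Step 1: +4 new -> 7 infected
Step 2: +4 new -> 11 infected
Step 3: +5 new -> 16 infected
Step 4: +7 new -> 23 infected
Step 5: +6 new -> 29 infected
Step 6: +7 new -> 36 infected
Step 7: +3 new -> 39 infected
Step 8: +3 new -> 42 infected
Step 9: +1 new -> 43 infected
Step 10: +1 new -> 44 infected
Step 11: +0 new -> 44 infected

Answer: 11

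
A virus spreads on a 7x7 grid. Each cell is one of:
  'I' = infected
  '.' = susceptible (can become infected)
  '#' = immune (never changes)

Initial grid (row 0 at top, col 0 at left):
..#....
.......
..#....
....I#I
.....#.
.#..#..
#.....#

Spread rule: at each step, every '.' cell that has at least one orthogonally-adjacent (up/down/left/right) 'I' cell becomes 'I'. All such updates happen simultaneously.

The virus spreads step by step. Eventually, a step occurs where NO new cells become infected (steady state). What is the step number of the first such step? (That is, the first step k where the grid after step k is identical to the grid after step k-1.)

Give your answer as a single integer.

Answer: 8

Derivation:
Step 0 (initial): 2 infected
Step 1: +5 new -> 7 infected
Step 2: +7 new -> 14 infected
Step 3: +8 new -> 22 infected
Step 4: +9 new -> 31 infected
Step 5: +5 new -> 36 infected
Step 6: +4 new -> 40 infected
Step 7: +1 new -> 41 infected
Step 8: +0 new -> 41 infected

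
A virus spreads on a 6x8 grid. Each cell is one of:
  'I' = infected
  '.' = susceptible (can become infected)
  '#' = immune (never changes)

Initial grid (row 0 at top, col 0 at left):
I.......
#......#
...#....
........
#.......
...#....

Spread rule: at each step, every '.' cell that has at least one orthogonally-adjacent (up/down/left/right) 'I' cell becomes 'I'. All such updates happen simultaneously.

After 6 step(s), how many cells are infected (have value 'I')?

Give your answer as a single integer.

Answer: 23

Derivation:
Step 0 (initial): 1 infected
Step 1: +1 new -> 2 infected
Step 2: +2 new -> 4 infected
Step 3: +3 new -> 7 infected
Step 4: +5 new -> 12 infected
Step 5: +5 new -> 17 infected
Step 6: +6 new -> 23 infected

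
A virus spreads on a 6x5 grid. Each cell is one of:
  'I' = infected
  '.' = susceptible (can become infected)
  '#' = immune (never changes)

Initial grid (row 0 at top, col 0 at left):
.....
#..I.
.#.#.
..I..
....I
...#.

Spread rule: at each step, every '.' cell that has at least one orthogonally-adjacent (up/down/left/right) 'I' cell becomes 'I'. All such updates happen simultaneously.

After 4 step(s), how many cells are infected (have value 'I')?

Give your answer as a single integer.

Step 0 (initial): 3 infected
Step 1: +10 new -> 13 infected
Step 2: +7 new -> 20 infected
Step 3: +4 new -> 24 infected
Step 4: +2 new -> 26 infected

Answer: 26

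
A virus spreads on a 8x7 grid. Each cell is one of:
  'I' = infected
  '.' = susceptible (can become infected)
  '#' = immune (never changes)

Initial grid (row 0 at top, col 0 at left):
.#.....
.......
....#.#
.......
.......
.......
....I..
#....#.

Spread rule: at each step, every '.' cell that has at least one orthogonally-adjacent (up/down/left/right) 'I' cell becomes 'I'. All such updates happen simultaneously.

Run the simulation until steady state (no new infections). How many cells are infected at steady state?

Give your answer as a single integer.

Answer: 51

Derivation:
Step 0 (initial): 1 infected
Step 1: +4 new -> 5 infected
Step 2: +6 new -> 11 infected
Step 3: +8 new -> 19 infected
Step 4: +7 new -> 26 infected
Step 5: +6 new -> 32 infected
Step 6: +5 new -> 37 infected
Step 7: +7 new -> 44 infected
Step 8: +5 new -> 49 infected
Step 9: +1 new -> 50 infected
Step 10: +1 new -> 51 infected
Step 11: +0 new -> 51 infected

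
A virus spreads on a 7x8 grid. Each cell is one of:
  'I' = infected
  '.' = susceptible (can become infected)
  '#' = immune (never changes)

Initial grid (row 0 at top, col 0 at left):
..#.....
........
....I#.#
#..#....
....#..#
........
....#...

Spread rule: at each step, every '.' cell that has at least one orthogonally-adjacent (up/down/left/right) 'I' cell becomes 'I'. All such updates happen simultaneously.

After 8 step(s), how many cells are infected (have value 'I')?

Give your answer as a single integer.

Step 0 (initial): 1 infected
Step 1: +3 new -> 4 infected
Step 2: +5 new -> 9 infected
Step 3: +8 new -> 17 infected
Step 4: +10 new -> 27 infected
Step 5: +9 new -> 36 infected
Step 6: +7 new -> 43 infected
Step 7: +4 new -> 47 infected
Step 8: +1 new -> 48 infected

Answer: 48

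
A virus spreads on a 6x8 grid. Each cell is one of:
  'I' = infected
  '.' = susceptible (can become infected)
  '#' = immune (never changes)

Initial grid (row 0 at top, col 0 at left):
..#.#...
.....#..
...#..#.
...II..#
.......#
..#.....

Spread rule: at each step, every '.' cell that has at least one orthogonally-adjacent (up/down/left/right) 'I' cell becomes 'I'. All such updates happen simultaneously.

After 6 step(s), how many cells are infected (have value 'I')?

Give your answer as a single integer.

Answer: 34

Derivation:
Step 0 (initial): 2 infected
Step 1: +5 new -> 7 infected
Step 2: +9 new -> 16 infected
Step 3: +7 new -> 23 infected
Step 4: +6 new -> 29 infected
Step 5: +4 new -> 33 infected
Step 6: +1 new -> 34 infected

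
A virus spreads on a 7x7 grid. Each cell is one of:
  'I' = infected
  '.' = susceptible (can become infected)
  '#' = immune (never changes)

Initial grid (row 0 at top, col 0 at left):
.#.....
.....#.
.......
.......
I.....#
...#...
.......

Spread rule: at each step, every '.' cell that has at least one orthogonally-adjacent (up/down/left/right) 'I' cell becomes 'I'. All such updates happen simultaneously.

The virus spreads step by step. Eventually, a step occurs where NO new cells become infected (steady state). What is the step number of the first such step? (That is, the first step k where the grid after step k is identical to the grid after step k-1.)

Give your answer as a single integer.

Step 0 (initial): 1 infected
Step 1: +3 new -> 4 infected
Step 2: +5 new -> 9 infected
Step 3: +6 new -> 15 infected
Step 4: +6 new -> 21 infected
Step 5: +6 new -> 27 infected
Step 6: +6 new -> 33 infected
Step 7: +6 new -> 39 infected
Step 8: +3 new -> 42 infected
Step 9: +2 new -> 44 infected
Step 10: +1 new -> 45 infected
Step 11: +0 new -> 45 infected

Answer: 11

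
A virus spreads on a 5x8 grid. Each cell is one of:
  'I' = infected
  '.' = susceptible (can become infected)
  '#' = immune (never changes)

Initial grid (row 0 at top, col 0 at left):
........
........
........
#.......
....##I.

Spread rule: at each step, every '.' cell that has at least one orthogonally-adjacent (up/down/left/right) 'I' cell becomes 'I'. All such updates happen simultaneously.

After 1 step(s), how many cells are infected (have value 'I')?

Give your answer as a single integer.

Step 0 (initial): 1 infected
Step 1: +2 new -> 3 infected

Answer: 3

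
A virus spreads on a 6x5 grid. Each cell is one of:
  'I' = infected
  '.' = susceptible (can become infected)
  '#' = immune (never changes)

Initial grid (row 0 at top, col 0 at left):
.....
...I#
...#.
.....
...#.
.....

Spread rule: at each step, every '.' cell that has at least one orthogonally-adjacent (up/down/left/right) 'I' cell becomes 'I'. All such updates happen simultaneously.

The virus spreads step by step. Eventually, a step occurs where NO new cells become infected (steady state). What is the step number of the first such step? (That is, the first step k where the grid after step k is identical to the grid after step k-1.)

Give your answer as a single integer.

Step 0 (initial): 1 infected
Step 1: +2 new -> 3 infected
Step 2: +4 new -> 7 infected
Step 3: +4 new -> 11 infected
Step 4: +5 new -> 16 infected
Step 5: +4 new -> 20 infected
Step 6: +5 new -> 25 infected
Step 7: +2 new -> 27 infected
Step 8: +0 new -> 27 infected

Answer: 8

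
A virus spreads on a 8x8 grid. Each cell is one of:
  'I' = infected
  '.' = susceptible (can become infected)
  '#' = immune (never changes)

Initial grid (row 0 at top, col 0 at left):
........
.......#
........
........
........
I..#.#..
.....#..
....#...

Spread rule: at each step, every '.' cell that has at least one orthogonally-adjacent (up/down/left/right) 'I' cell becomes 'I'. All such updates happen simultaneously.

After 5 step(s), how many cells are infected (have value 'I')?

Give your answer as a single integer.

Answer: 27

Derivation:
Step 0 (initial): 1 infected
Step 1: +3 new -> 4 infected
Step 2: +5 new -> 9 infected
Step 3: +5 new -> 14 infected
Step 4: +6 new -> 20 infected
Step 5: +7 new -> 27 infected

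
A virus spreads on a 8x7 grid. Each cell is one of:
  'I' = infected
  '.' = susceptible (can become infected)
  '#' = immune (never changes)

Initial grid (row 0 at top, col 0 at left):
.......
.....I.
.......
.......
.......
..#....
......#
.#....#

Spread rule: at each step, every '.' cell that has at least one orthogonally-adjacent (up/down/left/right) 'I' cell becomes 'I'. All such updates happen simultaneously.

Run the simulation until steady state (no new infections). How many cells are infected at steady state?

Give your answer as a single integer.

Step 0 (initial): 1 infected
Step 1: +4 new -> 5 infected
Step 2: +6 new -> 11 infected
Step 3: +6 new -> 17 infected
Step 4: +7 new -> 24 infected
Step 5: +8 new -> 32 infected
Step 6: +7 new -> 39 infected
Step 7: +4 new -> 43 infected
Step 8: +4 new -> 47 infected
Step 9: +3 new -> 50 infected
Step 10: +1 new -> 51 infected
Step 11: +1 new -> 52 infected
Step 12: +0 new -> 52 infected

Answer: 52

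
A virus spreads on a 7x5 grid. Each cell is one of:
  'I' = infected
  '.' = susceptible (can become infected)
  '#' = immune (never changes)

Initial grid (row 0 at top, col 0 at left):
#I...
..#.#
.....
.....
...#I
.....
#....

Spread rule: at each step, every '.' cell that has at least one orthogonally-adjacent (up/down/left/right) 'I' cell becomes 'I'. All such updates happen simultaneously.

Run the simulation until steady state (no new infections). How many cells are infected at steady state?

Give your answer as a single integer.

Answer: 30

Derivation:
Step 0 (initial): 2 infected
Step 1: +4 new -> 6 infected
Step 2: +7 new -> 13 infected
Step 3: +9 new -> 22 infected
Step 4: +5 new -> 27 infected
Step 5: +3 new -> 30 infected
Step 6: +0 new -> 30 infected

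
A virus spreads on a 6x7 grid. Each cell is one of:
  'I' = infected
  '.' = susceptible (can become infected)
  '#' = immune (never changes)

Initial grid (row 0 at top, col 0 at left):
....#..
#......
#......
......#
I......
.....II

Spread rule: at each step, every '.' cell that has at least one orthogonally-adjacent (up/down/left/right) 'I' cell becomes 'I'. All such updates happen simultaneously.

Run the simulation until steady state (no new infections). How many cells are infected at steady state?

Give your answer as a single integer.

Step 0 (initial): 3 infected
Step 1: +6 new -> 9 infected
Step 2: +6 new -> 15 infected
Step 3: +6 new -> 21 infected
Step 4: +6 new -> 27 infected
Step 5: +6 new -> 33 infected
Step 6: +4 new -> 37 infected
Step 7: +1 new -> 38 infected
Step 8: +0 new -> 38 infected

Answer: 38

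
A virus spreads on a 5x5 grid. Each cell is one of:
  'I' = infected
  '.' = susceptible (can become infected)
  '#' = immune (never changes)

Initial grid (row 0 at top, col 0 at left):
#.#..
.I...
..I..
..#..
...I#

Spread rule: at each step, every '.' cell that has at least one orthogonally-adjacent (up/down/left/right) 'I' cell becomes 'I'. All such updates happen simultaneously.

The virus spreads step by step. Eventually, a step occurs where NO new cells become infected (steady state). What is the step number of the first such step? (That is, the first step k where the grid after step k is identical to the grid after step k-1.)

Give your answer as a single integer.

Answer: 5

Derivation:
Step 0 (initial): 3 infected
Step 1: +7 new -> 10 infected
Step 2: +6 new -> 16 infected
Step 3: +4 new -> 20 infected
Step 4: +1 new -> 21 infected
Step 5: +0 new -> 21 infected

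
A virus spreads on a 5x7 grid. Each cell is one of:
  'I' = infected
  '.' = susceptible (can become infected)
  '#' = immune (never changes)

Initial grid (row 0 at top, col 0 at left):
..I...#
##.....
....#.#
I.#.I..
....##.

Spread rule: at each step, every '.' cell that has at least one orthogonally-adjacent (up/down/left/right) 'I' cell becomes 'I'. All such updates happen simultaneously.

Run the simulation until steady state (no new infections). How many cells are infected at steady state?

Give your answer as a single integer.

Answer: 27

Derivation:
Step 0 (initial): 3 infected
Step 1: +8 new -> 11 infected
Step 2: +10 new -> 21 infected
Step 3: +5 new -> 26 infected
Step 4: +1 new -> 27 infected
Step 5: +0 new -> 27 infected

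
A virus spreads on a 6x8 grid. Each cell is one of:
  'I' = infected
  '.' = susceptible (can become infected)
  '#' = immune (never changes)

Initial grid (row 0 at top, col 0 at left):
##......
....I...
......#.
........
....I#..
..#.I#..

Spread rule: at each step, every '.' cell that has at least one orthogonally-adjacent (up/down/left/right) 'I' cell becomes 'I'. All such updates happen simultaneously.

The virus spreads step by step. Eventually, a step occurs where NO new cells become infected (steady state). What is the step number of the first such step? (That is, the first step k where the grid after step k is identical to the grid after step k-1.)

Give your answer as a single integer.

Step 0 (initial): 3 infected
Step 1: +7 new -> 10 infected
Step 2: +9 new -> 19 infected
Step 3: +8 new -> 27 infected
Step 4: +9 new -> 36 infected
Step 5: +5 new -> 41 infected
Step 6: +1 new -> 42 infected
Step 7: +0 new -> 42 infected

Answer: 7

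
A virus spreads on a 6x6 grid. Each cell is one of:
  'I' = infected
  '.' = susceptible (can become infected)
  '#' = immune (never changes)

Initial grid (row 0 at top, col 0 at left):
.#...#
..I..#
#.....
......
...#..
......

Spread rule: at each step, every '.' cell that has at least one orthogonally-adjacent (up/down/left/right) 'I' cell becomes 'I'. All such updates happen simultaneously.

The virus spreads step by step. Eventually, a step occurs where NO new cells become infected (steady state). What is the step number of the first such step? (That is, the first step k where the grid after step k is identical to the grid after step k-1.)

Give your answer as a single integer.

Step 0 (initial): 1 infected
Step 1: +4 new -> 5 infected
Step 2: +6 new -> 11 infected
Step 3: +6 new -> 17 infected
Step 4: +5 new -> 22 infected
Step 5: +5 new -> 27 infected
Step 6: +3 new -> 30 infected
Step 7: +1 new -> 31 infected
Step 8: +0 new -> 31 infected

Answer: 8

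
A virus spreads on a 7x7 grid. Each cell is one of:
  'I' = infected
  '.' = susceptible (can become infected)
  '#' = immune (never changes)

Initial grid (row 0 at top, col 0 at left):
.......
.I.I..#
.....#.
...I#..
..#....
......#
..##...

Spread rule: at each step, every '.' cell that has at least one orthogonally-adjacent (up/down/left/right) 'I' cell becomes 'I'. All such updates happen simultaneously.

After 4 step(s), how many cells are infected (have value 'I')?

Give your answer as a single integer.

Step 0 (initial): 3 infected
Step 1: +9 new -> 12 infected
Step 2: +10 new -> 22 infected
Step 3: +6 new -> 28 infected
Step 4: +7 new -> 35 infected

Answer: 35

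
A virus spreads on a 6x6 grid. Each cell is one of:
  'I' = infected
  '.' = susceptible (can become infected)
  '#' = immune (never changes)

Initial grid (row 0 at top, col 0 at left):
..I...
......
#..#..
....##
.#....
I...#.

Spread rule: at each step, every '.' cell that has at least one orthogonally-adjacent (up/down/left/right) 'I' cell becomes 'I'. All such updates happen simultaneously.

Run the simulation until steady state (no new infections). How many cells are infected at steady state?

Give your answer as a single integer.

Step 0 (initial): 2 infected
Step 1: +5 new -> 7 infected
Step 2: +7 new -> 14 infected
Step 3: +8 new -> 22 infected
Step 4: +4 new -> 26 infected
Step 5: +2 new -> 28 infected
Step 6: +1 new -> 29 infected
Step 7: +1 new -> 30 infected
Step 8: +0 new -> 30 infected

Answer: 30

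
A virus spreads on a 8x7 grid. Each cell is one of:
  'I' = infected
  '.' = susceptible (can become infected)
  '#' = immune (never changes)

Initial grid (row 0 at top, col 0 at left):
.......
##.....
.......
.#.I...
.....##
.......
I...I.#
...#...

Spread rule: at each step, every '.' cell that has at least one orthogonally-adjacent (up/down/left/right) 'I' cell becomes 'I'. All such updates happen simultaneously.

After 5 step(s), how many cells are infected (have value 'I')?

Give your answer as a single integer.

Answer: 47

Derivation:
Step 0 (initial): 3 infected
Step 1: +11 new -> 14 infected
Step 2: +13 new -> 27 infected
Step 3: +12 new -> 39 infected
Step 4: +5 new -> 44 infected
Step 5: +3 new -> 47 infected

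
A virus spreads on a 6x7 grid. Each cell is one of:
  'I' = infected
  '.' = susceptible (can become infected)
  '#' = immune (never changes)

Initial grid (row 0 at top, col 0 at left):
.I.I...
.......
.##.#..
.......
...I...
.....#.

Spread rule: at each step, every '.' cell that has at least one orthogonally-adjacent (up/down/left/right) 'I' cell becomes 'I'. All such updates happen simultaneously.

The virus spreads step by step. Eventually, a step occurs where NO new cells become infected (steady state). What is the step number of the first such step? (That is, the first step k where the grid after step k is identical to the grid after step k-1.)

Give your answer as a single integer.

Answer: 6

Derivation:
Step 0 (initial): 3 infected
Step 1: +9 new -> 12 infected
Step 2: +11 new -> 23 infected
Step 3: +8 new -> 31 infected
Step 4: +6 new -> 37 infected
Step 5: +1 new -> 38 infected
Step 6: +0 new -> 38 infected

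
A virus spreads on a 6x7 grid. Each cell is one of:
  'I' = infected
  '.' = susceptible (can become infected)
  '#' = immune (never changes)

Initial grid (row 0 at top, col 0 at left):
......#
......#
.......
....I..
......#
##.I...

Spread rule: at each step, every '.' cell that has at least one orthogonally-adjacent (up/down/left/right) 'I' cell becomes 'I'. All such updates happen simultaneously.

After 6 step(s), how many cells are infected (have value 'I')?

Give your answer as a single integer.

Answer: 36

Derivation:
Step 0 (initial): 2 infected
Step 1: +7 new -> 9 infected
Step 2: +8 new -> 17 infected
Step 3: +8 new -> 25 infected
Step 4: +6 new -> 31 infected
Step 5: +3 new -> 34 infected
Step 6: +2 new -> 36 infected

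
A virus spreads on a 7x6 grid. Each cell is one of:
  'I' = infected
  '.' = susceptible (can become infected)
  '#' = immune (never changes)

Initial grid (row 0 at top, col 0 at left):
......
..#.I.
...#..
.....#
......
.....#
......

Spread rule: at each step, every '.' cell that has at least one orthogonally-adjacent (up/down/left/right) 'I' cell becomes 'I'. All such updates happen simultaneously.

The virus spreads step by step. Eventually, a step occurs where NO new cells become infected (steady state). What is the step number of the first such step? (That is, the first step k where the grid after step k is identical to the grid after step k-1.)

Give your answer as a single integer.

Step 0 (initial): 1 infected
Step 1: +4 new -> 5 infected
Step 2: +4 new -> 9 infected
Step 3: +3 new -> 12 infected
Step 4: +5 new -> 17 infected
Step 5: +7 new -> 24 infected
Step 6: +7 new -> 31 infected
Step 7: +4 new -> 35 infected
Step 8: +2 new -> 37 infected
Step 9: +1 new -> 38 infected
Step 10: +0 new -> 38 infected

Answer: 10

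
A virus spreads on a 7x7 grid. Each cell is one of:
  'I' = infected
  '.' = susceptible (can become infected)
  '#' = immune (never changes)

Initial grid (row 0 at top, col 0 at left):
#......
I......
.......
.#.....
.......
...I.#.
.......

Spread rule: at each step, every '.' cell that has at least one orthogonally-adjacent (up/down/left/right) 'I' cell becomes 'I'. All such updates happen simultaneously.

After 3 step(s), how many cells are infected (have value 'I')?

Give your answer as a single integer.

Answer: 30

Derivation:
Step 0 (initial): 2 infected
Step 1: +6 new -> 8 infected
Step 2: +10 new -> 18 infected
Step 3: +12 new -> 30 infected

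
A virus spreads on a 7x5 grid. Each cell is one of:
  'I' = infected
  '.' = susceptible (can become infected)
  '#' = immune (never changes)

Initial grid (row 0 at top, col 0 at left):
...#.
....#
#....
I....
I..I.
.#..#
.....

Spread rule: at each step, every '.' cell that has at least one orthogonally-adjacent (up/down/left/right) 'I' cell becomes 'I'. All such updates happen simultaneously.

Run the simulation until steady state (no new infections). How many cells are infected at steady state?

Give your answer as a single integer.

Answer: 29

Derivation:
Step 0 (initial): 3 infected
Step 1: +7 new -> 10 infected
Step 2: +7 new -> 17 infected
Step 3: +7 new -> 24 infected
Step 4: +3 new -> 27 infected
Step 5: +2 new -> 29 infected
Step 6: +0 new -> 29 infected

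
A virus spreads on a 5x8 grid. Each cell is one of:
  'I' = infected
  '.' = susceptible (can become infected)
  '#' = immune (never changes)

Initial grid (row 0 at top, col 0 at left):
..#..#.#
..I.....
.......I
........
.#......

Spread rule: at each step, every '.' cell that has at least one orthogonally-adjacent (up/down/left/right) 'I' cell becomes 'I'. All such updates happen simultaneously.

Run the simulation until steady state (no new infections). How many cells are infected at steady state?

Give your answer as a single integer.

Answer: 36

Derivation:
Step 0 (initial): 2 infected
Step 1: +6 new -> 8 infected
Step 2: +11 new -> 19 infected
Step 3: +11 new -> 30 infected
Step 4: +4 new -> 34 infected
Step 5: +2 new -> 36 infected
Step 6: +0 new -> 36 infected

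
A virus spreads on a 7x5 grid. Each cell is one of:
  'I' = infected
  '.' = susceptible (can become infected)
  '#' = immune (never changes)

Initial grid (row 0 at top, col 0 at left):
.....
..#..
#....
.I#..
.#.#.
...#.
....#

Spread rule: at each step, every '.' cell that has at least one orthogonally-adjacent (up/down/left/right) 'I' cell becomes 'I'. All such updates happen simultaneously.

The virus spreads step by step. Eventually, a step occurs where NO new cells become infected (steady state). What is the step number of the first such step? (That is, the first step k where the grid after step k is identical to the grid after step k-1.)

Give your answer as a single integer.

Step 0 (initial): 1 infected
Step 1: +2 new -> 3 infected
Step 2: +3 new -> 6 infected
Step 3: +4 new -> 10 infected
Step 4: +7 new -> 17 infected
Step 5: +5 new -> 22 infected
Step 6: +4 new -> 26 infected
Step 7: +2 new -> 28 infected
Step 8: +0 new -> 28 infected

Answer: 8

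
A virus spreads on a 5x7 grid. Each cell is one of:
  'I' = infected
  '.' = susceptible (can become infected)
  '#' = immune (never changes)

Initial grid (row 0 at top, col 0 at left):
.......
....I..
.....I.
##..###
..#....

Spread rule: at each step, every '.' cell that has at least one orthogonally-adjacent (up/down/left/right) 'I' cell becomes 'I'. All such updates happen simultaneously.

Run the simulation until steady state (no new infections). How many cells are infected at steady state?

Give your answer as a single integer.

Step 0 (initial): 2 infected
Step 1: +5 new -> 7 infected
Step 2: +5 new -> 12 infected
Step 3: +5 new -> 17 infected
Step 4: +5 new -> 22 infected
Step 5: +3 new -> 25 infected
Step 6: +1 new -> 26 infected
Step 7: +1 new -> 27 infected
Step 8: +0 new -> 27 infected

Answer: 27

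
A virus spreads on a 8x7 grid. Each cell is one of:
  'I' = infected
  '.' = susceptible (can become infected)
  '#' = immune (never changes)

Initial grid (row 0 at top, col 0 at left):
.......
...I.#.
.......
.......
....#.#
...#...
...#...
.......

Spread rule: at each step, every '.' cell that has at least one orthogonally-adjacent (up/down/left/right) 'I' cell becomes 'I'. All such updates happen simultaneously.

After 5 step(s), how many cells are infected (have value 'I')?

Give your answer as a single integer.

Step 0 (initial): 1 infected
Step 1: +4 new -> 5 infected
Step 2: +6 new -> 11 infected
Step 3: +8 new -> 19 infected
Step 4: +7 new -> 26 infected
Step 5: +6 new -> 32 infected

Answer: 32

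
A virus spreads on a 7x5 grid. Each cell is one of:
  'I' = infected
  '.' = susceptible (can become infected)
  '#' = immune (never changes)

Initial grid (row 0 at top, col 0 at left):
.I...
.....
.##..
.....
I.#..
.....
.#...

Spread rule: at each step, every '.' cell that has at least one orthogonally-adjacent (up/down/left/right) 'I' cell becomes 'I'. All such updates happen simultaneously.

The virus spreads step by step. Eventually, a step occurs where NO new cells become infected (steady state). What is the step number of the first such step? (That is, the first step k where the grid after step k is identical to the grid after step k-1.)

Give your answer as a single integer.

Step 0 (initial): 2 infected
Step 1: +6 new -> 8 infected
Step 2: +7 new -> 15 infected
Step 3: +4 new -> 19 infected
Step 4: +5 new -> 24 infected
Step 5: +5 new -> 29 infected
Step 6: +2 new -> 31 infected
Step 7: +0 new -> 31 infected

Answer: 7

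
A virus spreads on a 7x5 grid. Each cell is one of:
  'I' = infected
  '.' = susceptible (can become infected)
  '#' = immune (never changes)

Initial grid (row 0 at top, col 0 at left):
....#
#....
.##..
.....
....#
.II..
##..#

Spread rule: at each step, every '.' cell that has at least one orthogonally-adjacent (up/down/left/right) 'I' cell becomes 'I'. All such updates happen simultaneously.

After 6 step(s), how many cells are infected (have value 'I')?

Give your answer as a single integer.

Answer: 23

Derivation:
Step 0 (initial): 2 infected
Step 1: +5 new -> 7 infected
Step 2: +6 new -> 13 infected
Step 3: +2 new -> 15 infected
Step 4: +3 new -> 18 infected
Step 5: +2 new -> 20 infected
Step 6: +3 new -> 23 infected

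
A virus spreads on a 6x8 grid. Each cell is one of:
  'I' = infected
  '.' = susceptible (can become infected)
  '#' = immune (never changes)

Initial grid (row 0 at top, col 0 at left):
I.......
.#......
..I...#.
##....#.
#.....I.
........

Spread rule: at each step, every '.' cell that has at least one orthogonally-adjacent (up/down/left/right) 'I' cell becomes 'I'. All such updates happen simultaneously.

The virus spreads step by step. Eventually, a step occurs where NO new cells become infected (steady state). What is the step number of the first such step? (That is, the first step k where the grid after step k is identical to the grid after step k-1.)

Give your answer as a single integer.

Step 0 (initial): 3 infected
Step 1: +9 new -> 12 infected
Step 2: +11 new -> 23 infected
Step 3: +9 new -> 32 infected
Step 4: +5 new -> 37 infected
Step 5: +4 new -> 41 infected
Step 6: +1 new -> 42 infected
Step 7: +0 new -> 42 infected

Answer: 7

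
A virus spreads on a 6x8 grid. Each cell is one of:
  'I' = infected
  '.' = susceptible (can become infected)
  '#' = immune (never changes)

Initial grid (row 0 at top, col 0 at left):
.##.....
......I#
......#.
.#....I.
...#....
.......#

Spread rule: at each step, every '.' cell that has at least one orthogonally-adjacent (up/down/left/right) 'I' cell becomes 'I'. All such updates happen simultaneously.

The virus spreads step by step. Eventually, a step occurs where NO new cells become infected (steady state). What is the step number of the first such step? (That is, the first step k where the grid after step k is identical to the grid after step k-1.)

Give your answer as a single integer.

Step 0 (initial): 2 infected
Step 1: +5 new -> 7 infected
Step 2: +9 new -> 16 infected
Step 3: +6 new -> 22 infected
Step 4: +5 new -> 27 infected
Step 5: +4 new -> 31 infected
Step 6: +4 new -> 35 infected
Step 7: +4 new -> 39 infected
Step 8: +2 new -> 41 infected
Step 9: +0 new -> 41 infected

Answer: 9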